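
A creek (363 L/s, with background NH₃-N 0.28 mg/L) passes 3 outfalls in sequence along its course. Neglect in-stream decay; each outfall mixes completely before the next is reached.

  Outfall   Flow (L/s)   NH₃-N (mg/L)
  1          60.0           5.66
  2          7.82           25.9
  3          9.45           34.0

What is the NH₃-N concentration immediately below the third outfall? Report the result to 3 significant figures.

2.19 mg/L

After outfall 1: Q = 363.0 + 60.00 = 423.0 L/s; C = (363.0·0.2800 + 60.00·5.660)/423.0 = 1.043 mg/L.
After outfall 2: Q = 423.0 + 7.820 = 430.8 L/s; C = (423.0·1.043 + 7.820·25.90)/430.8 = 1.494 mg/L.
After outfall 3: Q = 430.8 + 9.450 = 440.3 L/s; C = (430.8·1.494 + 9.450·34.00)/440.3 = 2.192 mg/L.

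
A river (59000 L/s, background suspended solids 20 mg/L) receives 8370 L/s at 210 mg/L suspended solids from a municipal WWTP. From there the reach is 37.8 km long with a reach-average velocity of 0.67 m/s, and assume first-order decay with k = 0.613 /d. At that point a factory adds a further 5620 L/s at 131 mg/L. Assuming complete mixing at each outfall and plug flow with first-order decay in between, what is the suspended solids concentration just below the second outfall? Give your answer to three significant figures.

After mixing, C = (59000·20.00 + 8370·210.0) / 67370 = 2938000/67370 = 43.61 mg/L; combined flow 67370 L/s.
Travel time t = 37.8·1000 / 0.67 = 56420 s = 15.67 h.
First-order decay: C = 43.61·exp(−k·t) = 43.61·0.6701 = 29.22 mg/L.
Second outfall: C = (67370·29.22 + 5620·131.0)/72990 = 37.06 mg/L.

37.1 mg/L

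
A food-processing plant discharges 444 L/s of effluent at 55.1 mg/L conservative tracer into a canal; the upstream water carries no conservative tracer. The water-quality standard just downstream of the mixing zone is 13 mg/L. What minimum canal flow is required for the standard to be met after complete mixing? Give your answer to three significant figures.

Set C_mix = 13: (Q·0 + 444.0·55.10) / (Q + 444.0) = 13
→ Q = 444.0·(55.10 − 13)/(13 − 0) = 1438 L/s.

1440 L/s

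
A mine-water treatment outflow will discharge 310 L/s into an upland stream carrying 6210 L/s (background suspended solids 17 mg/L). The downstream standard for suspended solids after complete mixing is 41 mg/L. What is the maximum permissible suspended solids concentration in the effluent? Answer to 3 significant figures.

522 mg/L

At the limit, (Qr·Cr + Qe·Cₑ)/(Qr + Qe) = 41:
Cₑ = (6520·41 − 6210·17.00) / 310.0 = 521.8 mg/L.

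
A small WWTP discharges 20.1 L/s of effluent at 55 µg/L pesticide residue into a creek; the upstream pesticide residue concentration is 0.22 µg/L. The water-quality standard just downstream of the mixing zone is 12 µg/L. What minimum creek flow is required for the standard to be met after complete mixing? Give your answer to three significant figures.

73.4 L/s

Set C_mix = 12: (Q·0.2200 + 20.10·55.00) / (Q + 20.10) = 12
→ Q = 20.10·(55.00 − 12)/(12 − 0.2200) = 73.37 L/s.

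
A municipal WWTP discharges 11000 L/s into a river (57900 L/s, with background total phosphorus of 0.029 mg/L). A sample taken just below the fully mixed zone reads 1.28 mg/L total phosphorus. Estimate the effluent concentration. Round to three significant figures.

7.86 mg/L

Mass balance: 57900·0.02900 + 11000·Cₑ = 68900·1.280
→ Cₑ = (68900·1.280 − 57900·0.02900) / 11000 = 7.865 mg/L.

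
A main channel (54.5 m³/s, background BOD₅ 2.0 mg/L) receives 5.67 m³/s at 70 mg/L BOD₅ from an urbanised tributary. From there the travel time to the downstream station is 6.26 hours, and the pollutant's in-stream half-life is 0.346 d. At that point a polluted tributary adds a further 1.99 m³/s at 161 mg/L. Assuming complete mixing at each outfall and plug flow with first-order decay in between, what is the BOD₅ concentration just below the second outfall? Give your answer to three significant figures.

Mass balance: C = (54.50·2.000 + 5.670·70.00) / 60.17 = 505.9/60.17 = 8.408 mg/L; combined flow 60.17 m³/s.
Half-life 0.346 d → k = ln 2 / 0.346 = 2.003 d⁻¹.
Decay over the reach: 8.408·exp(−kt) = 8.408·0.5930 = 4.986 mg/L.
Second outfall: C = (60.17·4.986 + 1.990·161.0)/62.16 = 9.981 mg/L.

9.98 mg/L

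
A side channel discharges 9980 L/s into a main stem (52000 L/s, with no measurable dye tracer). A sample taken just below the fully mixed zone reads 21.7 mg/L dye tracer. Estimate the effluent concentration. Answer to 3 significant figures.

135 mg/L

Mass balance: 52000·0 + 9980·Cₑ = 61980·21.70
→ Cₑ = (61980·21.70 − 52000·0) / 9980 = 134.8 mg/L.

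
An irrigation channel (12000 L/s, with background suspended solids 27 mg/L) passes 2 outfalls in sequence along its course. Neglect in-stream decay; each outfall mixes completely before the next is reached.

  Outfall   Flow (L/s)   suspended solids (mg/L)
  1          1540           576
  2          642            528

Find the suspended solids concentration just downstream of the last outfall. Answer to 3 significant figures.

109 mg/L

Below outfall 1: Q → 13540 L/s, C = (12000·27.00 + 1540·576.0)/13540 = 89.44 mg/L.
Below outfall 2: Q → 14180 L/s, C = (13540·89.44 + 642.0·528.0)/14180 = 109.3 mg/L.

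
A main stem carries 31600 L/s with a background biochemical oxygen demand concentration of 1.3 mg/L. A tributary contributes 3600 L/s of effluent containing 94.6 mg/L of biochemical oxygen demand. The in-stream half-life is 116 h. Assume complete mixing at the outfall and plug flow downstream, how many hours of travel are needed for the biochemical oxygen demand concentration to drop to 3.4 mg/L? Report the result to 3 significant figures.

Mass balance: C = (31600·1.300 + 3600·94.60) / 35200 = 381600/35200 = 10.84 mg/L.
Half-life 116 h → k = ln 2 / 116 = 0.005975 h⁻¹ = 0.1434 d⁻¹.
10.84·exp(−k·t) = 3.4 → t = ln(10.84/3.4)/k = 698700 s = 194.1 h.

194 h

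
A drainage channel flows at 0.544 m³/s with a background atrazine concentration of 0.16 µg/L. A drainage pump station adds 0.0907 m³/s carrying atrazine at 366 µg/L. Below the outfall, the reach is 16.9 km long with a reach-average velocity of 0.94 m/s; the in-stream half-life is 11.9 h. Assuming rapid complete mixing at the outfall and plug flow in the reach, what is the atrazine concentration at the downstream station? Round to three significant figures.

39.2 µg/L

After mixing, C = (0.5440·0.1600 + 0.09070·366.0) / 0.6347 = 33.28/0.6347 = 52.44 µg/L.
Travel time t = 16.9·1000 / 0.94 = 17980 s = 4.994 h.
Half-life 11.9 h → k = ln 2 / 11.9 = 0.05825 h⁻¹ = 1.398 d⁻¹.
First-order decay: C = 52.44·exp(−k·t) = 52.44·0.7476 = 39.20 µg/L.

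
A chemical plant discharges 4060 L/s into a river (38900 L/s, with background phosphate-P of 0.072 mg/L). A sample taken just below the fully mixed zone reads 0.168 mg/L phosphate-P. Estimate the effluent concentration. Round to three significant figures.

1.09 mg/L

Mass balance: 38900·0.07200 + 4060·Cₑ = 42960·0.1680
→ Cₑ = (42960·0.1680 − 38900·0.07200) / 4060 = 1.088 mg/L.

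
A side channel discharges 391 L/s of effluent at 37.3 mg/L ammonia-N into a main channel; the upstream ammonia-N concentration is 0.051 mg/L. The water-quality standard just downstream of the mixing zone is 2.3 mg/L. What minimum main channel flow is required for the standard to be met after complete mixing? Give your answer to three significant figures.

6080 L/s

Set C_mix = 2.3: (Q·0.05100 + 391.0·37.30) / (Q + 391.0) = 2.3
→ Q = 391.0·(37.30 − 2.3)/(2.3 − 0.05100) = 6085 L/s.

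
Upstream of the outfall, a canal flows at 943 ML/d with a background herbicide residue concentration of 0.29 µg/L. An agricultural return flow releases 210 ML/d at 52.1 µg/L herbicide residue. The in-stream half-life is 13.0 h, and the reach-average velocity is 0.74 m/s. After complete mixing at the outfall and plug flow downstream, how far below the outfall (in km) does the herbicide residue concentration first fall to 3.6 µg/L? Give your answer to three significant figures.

Conservation of mass: C = (943.0·0.2900 + 210.0·52.10) / 1153 = 11210/1153 = 9.726 µg/L.
Half-life 13.0 h → k = ln 2 / 13.0 = 0.05332 h⁻¹ = 1.280 d⁻¹.
Set 9.726·exp(−k·t) = 3.6 → t = ln(9.726/3.6)/k = 67110 s = 18.64 h.
Distance = v·t = 0.74·67110 = 49660 m = 49.66 km.

49.7 km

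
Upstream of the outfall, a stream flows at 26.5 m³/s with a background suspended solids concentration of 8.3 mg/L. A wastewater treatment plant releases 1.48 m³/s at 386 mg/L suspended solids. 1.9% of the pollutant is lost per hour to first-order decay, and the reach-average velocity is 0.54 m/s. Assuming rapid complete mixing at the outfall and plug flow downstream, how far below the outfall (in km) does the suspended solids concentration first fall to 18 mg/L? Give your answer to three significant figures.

Mixed concentration C = ΣQC/ΣQ = (26.50·8.300 + 1.480·386.0) / 27.98 = 791.2/27.98 = 28.28 mg/L.
1.9%/h lost → k = −ln(1 − 0.019) = 0.01918 h⁻¹.
Set 28.28·exp(−k·t) = 18 → t = ln(28.28/18)/k = 84770 s = 23.55 h.
Distance = v·t = 0.54·84770 = 45780 m = 45.78 km.

45.8 km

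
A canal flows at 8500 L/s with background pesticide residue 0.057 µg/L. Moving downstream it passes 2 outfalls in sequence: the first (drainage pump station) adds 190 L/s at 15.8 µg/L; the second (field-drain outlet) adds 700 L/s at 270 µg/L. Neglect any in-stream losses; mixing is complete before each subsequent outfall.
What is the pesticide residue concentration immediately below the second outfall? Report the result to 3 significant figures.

Outfall 1: combined Q = 8690 L/s; C = (8500·0.05700 + 190.0·15.80)/8690 = 0.4012 µg/L.
Outfall 2: combined Q = 9390 L/s; C = (8690·0.4012 + 700.0·270.0)/9390 = 20.50 µg/L.

20.5 µg/L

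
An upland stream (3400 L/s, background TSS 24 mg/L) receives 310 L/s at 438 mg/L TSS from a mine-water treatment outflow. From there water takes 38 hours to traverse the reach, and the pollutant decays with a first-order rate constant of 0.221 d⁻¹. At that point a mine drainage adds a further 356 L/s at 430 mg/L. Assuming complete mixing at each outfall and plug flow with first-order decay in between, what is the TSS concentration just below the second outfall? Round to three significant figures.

75.3 mg/L

Conservation of mass: C = (3400·24.00 + 310.0·438.0) / 3710 = 217400/3710 = 58.59 mg/L; combined flow 3710 L/s.
After decay, C = 58.59 × e^(−kt) = 58.59 × 0.7047 = 41.29 mg/L.
Second outfall: C = (3710·41.29 + 356.0·430.0)/4066 = 75.33 mg/L.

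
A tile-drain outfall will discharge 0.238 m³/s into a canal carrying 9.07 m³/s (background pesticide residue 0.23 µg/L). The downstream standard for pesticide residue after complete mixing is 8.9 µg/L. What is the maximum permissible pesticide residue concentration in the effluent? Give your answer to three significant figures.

339 µg/L

At the limit, (Qr·Cr + Qe·Cₑ)/(Qr + Qe) = 8.9:
Cₑ = (9.308·8.9 − 9.070·0.2300) / 0.2380 = 339.3 µg/L.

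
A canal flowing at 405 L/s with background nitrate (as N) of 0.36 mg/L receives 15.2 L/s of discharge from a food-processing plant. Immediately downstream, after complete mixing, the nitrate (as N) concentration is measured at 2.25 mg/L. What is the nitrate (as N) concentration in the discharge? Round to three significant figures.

52.6 mg/L

Mass balance: 405.0·0.3600 + 15.20·Cₑ = 420.2·2.250
→ Cₑ = (420.2·2.250 − 405.0·0.3600) / 15.20 = 52.61 mg/L.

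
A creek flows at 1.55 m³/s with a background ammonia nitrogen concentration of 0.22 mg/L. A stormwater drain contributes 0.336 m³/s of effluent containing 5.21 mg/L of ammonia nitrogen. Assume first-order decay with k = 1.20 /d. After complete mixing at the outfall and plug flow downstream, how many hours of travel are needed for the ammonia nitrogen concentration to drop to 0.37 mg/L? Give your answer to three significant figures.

22.0 h

Mass balance: C = (1.550·0.2200 + 0.3360·5.210) / 1.886 = 2.092/1.886 = 1.109 mg/L.
1.109·exp(−k·t) = 0.37 → t = ln(1.109/0.37)/k = 79030 s = 21.95 h.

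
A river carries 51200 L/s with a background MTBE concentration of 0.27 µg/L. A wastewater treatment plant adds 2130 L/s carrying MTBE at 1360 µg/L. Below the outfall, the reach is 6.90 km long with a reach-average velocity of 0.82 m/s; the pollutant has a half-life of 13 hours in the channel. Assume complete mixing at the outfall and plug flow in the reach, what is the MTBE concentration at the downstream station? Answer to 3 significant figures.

48.2 µg/L

Conservation of mass: C = (51200·0.2700 + 2130·1360) / 53330 = 2911000/53330 = 54.58 µg/L.
Travel time t = 6.90·1000 / 0.82 = 8415 s = 2.337 h.
Half-life 13 h → k = ln 2 / 13 = 0.05332 h⁻¹ = 1.280 d⁻¹.
After decay, C = 54.58 × e^(−kt) = 54.58 × 0.8828 = 48.18 µg/L.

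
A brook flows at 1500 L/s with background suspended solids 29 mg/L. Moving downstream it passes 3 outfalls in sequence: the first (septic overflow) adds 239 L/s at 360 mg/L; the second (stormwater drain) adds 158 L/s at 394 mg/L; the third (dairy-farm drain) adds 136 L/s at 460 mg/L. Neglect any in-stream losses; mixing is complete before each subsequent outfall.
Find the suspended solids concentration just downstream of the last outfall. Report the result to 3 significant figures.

Below outfall 1: Q → 1739 L/s, C = (1500·29.00 + 239.0·360.0)/1739 = 74.49 mg/L.
Below outfall 2: Q → 1897 L/s, C = (1739·74.49 + 158.0·394.0)/1897 = 101.1 mg/L.
Below outfall 3: Q → 2033 L/s, C = (1897·101.1 + 136.0·460.0)/2033 = 125.1 mg/L.

125 mg/L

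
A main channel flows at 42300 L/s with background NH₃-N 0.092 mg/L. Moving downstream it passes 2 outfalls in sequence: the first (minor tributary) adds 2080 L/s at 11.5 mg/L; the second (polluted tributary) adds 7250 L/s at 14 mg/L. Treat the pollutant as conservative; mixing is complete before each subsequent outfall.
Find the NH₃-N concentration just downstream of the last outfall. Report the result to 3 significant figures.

2.50 mg/L

Below outfall 1: Q → 44380 L/s, C = (42300·0.09200 + 2080·11.50)/44380 = 0.6267 mg/L.
Below outfall 2: Q → 51630 L/s, C = (44380·0.6267 + 7250·14.00)/51630 = 2.505 mg/L.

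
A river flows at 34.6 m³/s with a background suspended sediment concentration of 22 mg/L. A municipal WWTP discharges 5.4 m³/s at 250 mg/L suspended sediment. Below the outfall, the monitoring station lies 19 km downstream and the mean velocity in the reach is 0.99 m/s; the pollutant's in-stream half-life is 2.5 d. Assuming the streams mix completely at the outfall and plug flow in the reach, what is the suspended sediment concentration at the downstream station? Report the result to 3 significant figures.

Mixed concentration C = ΣQC/ΣQ = (34.60·22.00 + 5.400·250.0) / 40.00 = 2111/40.00 = 52.78 mg/L.
Travel time t = 19·1000 / 0.99 = 19190 s = 5.331 h.
Half-life 2.5 d → k = ln 2 / 2.5 = 0.2773 d⁻¹.
After decay, C = 52.78 × e^(−kt) = 52.78 × 0.9403 = 49.63 mg/L.

49.6 mg/L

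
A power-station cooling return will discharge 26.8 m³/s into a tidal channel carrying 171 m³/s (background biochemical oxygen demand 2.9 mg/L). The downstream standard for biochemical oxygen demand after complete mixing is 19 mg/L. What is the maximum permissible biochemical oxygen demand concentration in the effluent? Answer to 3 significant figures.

At the limit, (Qr·Cr + Qe·Cₑ)/(Qr + Qe) = 19:
Cₑ = (197.8·19 − 171.0·2.900) / 26.80 = 121.7 mg/L.

122 mg/L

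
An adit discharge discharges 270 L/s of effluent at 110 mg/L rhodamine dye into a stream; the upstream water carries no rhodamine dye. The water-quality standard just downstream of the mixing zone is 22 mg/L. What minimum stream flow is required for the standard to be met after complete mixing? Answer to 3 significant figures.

1080 L/s

Set C_mix = 22: (Q·0 + 270.0·110.0) / (Q + 270.0) = 22
→ Q = 270.0·(110.0 − 22)/(22 − 0) = 1080 L/s.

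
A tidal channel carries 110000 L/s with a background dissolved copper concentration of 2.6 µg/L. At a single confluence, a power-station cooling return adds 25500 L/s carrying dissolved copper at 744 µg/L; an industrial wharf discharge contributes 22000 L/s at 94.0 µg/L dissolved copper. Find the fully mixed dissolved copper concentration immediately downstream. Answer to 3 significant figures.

After mixing, C = (110000·2.600 + 25500·744.0 + 22000·94.00) / 157500 = 21330000/157500 = 135.4 µg/L.

135 µg/L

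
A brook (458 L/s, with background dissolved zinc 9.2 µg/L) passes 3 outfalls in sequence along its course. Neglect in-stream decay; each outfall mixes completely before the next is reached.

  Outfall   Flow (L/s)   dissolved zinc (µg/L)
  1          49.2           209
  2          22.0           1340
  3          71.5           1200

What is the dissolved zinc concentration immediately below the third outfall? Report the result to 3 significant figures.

216 µg/L

After outfall 1: Q = 458.0 + 49.20 = 507.2 L/s; C = (458.0·9.200 + 49.20·209.0)/507.2 = 28.58 µg/L.
After outfall 2: Q = 507.2 + 22.00 = 529.2 L/s; C = (507.2·28.58 + 22.00·1340)/529.2 = 83.10 µg/L.
After outfall 3: Q = 529.2 + 71.50 = 600.7 L/s; C = (529.2·83.10 + 71.50·1200)/600.7 = 216.0 µg/L.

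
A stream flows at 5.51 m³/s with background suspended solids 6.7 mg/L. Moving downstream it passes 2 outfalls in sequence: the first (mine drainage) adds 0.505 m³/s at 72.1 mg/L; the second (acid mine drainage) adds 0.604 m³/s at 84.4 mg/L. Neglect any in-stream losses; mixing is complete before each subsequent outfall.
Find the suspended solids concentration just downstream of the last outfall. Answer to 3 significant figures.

18.8 mg/L

After outfall 1: Q = 5.510 + 0.5050 = 6.015 m³/s; C = (5.510·6.700 + 0.5050·72.10)/6.015 = 12.19 mg/L.
After outfall 2: Q = 6.015 + 0.6040 = 6.619 m³/s; C = (6.015·12.19 + 0.6040·84.40)/6.619 = 18.78 mg/L.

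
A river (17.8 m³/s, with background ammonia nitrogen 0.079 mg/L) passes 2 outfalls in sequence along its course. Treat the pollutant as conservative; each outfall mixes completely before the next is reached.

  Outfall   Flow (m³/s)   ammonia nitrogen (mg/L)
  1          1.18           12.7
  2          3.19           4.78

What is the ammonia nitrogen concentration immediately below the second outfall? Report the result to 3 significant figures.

After outfall 1: Q = 17.80 + 1.180 = 18.98 m³/s; C = (17.80·0.07900 + 1.180·12.70)/18.98 = 0.8637 mg/L.
After outfall 2: Q = 18.98 + 3.190 = 22.17 m³/s; C = (18.98·0.8637 + 3.190·4.780)/22.17 = 1.427 mg/L.

1.43 mg/L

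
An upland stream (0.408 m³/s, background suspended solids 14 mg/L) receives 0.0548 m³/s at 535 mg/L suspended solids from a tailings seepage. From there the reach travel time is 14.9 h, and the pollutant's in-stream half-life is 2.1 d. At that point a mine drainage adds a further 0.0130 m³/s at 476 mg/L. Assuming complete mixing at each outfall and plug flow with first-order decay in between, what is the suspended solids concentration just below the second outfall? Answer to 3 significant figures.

Mixed concentration C = ΣQC/ΣQ = (0.4080·14.00 + 0.05480·535.0) / 0.4628 = 35.03/0.4628 = 75.69 mg/L; combined flow 0.4628 m³/s.
Half-life 2.1 d → k = ln 2 / 2.1 = 0.3301 d⁻¹.
Decay over the reach: 75.69·exp(−kt) = 75.69·0.8147 = 61.67 mg/L.
Second outfall: C = (0.4628·61.67 + 0.01300·476.0)/0.4758 = 72.99 mg/L.

73.0 mg/L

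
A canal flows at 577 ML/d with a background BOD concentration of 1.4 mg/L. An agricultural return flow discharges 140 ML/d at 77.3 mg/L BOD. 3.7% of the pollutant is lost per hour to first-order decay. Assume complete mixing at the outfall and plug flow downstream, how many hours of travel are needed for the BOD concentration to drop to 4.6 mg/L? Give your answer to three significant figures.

33.4 h

Mass balance: C = (577.0·1.400 + 140.0·77.30) / 717.0 = 11630/717.0 = 16.22 mg/L.
3.7%/h lost → k = −ln(1 − 0.037) = 0.03770 h⁻¹.
16.22·exp(−k·t) = 4.6 → t = ln(16.22/4.6)/k = 120300 s = 33.43 h.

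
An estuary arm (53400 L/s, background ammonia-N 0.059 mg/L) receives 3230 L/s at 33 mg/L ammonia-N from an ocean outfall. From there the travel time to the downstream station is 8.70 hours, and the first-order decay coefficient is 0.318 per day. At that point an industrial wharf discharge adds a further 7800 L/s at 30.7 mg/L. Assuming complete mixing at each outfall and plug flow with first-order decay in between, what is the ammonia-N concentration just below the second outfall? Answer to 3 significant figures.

5.23 mg/L

After mixing, C = (53400·0.05900 + 3230·33.00) / 56630 = 109700/56630 = 1.938 mg/L; combined flow 56630 L/s.
Applying C = C₀e^(−kt): 1.938 × 0.8911 = 1.727 mg/L.
At the second outfall, C = (56630·1.727 + 7800·30.70) / (56630 + 7800) = 5.234 mg/L.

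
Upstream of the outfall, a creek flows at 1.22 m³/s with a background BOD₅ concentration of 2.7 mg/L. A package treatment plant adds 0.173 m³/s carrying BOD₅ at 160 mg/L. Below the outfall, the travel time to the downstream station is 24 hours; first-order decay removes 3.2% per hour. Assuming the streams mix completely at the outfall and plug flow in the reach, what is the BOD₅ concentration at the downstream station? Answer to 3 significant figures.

10.2 mg/L

Mass balance: C = (1.220·2.700 + 0.1730·160.0) / 1.393 = 30.97/1.393 = 22.24 mg/L.
3.2%/h lost → k = −ln(1 − 0.032) = 0.03252 h⁻¹.
Decay over the reach: 22.24·exp(−kt) = 22.24·0.4582 = 10.19 mg/L.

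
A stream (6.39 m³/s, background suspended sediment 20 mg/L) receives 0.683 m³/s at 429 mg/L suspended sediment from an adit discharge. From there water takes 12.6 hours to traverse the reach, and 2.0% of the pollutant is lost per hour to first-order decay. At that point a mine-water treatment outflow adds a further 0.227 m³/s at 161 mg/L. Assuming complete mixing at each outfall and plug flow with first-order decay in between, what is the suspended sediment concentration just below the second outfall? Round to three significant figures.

Mixed concentration C = ΣQC/ΣQ = (6.390·20.00 + 0.6830·429.0) / 7.073 = 420.8/7.073 = 59.49 mg/L; combined flow 7.073 m³/s.
2.0%/h lost → k = −ln(1 − 0.02) = 0.02020 h⁻¹.
Applying C = C₀e^(−kt): 59.49 × 0.7753 = 46.12 mg/L.
At the second outfall, C = (7.073·46.12 + 0.2270·161.0) / (7.073 + 0.2270) = 49.70 mg/L.

49.7 mg/L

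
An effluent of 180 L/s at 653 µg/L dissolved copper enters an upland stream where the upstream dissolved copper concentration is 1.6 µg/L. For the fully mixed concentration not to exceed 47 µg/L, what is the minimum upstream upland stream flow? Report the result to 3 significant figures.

2400 L/s

Set C_mix = 47: (Q·1.600 + 180.0·653.0) / (Q + 180.0) = 47
→ Q = 180.0·(653.0 − 47)/(47 − 1.600) = 2403 L/s.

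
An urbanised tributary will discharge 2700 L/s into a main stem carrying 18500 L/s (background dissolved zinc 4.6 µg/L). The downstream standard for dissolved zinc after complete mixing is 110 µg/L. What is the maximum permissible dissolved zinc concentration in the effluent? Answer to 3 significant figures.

832 µg/L

At the limit, (Qr·Cr + Qe·Cₑ)/(Qr + Qe) = 110:
Cₑ = (21200·110 − 18500·4.600) / 2700 = 832.2 µg/L.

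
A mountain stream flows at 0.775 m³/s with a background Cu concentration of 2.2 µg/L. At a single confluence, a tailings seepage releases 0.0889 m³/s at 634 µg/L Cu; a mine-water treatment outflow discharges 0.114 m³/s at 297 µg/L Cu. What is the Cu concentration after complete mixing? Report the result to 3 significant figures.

Conservation of mass: C = (0.7750·2.200 + 0.08890·634.0 + 0.1140·297.0) / 0.9779 = 91.93/0.9779 = 94.00 µg/L.

94.0 µg/L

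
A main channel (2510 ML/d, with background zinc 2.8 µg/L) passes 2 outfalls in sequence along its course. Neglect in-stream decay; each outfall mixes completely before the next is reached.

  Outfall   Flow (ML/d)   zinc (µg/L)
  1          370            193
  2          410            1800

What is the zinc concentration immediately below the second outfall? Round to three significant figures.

248 µg/L

After outfall 1: Q = 2510 + 370.0 = 2880 ML/d; C = (2510·2.800 + 370.0·193.0)/2880 = 27.24 µg/L.
After outfall 2: Q = 2880 + 410.0 = 3290 ML/d; C = (2880·27.24 + 410.0·1800)/3290 = 248.2 µg/L.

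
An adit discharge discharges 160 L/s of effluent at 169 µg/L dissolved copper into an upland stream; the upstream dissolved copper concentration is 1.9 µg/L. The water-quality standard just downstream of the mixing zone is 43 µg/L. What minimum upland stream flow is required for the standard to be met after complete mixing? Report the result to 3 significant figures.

491 L/s

Set C_mix = 43: (Q·1.900 + 160.0·169.0) / (Q + 160.0) = 43
→ Q = 160.0·(169.0 − 43)/(43 − 1.900) = 490.5 L/s.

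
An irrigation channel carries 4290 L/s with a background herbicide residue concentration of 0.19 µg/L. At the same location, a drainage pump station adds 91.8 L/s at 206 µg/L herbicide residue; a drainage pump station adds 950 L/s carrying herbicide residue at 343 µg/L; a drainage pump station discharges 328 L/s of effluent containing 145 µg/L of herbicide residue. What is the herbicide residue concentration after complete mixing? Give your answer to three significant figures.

69.5 µg/L

Flow-weighted average: C = (4290·0.1900 + 91.80·206.0 + 950.0·343.0 + 328.0·145.0) / 5660 = 393100/5660 = 69.46 µg/L.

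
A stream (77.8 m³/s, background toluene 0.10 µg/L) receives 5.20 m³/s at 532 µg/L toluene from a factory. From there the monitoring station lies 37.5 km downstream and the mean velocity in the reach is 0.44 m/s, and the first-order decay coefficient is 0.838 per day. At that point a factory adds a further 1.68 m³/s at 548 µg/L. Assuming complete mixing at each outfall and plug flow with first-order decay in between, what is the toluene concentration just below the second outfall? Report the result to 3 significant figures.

25.2 µg/L

After mixing, C = (77.80·0.1000 + 5.200·532.0) / 83.00 = 2774/83.00 = 33.42 µg/L; combined flow 83.00 m³/s.
Travel time t = 37.5·1000 / 0.44 = 85230 s = 23.67 h.
Decay over the reach: 33.42·exp(−kt) = 33.42·0.4375 = 14.62 µg/L.
At the second outfall, C = (83.00·14.62 + 1.680·548.0) / (83.00 + 1.680) = 25.21 µg/L.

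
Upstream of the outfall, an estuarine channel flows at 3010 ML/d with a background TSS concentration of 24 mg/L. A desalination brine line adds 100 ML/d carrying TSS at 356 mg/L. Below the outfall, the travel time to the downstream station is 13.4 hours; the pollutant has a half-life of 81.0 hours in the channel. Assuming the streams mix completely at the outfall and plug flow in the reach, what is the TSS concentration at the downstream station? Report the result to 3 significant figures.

30.9 mg/L

Mixed concentration C = ΣQC/ΣQ = (3010·24.00 + 100.0·356.0) / 3110 = 107800/3110 = 34.68 mg/L.
Half-life 81.0 h → k = ln 2 / 81.0 = 0.008557 h⁻¹ = 0.2054 d⁻¹.
Applying C = C₀e^(−kt): 34.68 × 0.8917 = 30.92 mg/L.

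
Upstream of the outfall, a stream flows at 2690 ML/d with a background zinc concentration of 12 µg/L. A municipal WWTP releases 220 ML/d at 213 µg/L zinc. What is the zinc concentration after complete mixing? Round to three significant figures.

After mixing, C = (2690·12.00 + 220.0·213.0) / 2910 = 79140/2910 = 27.20 µg/L.

27.2 µg/L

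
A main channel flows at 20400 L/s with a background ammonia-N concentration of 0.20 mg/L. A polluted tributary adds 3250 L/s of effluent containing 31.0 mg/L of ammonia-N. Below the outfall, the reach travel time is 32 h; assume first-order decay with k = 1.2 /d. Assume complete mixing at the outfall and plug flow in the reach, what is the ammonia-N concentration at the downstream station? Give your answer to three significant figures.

Flow-weighted average: C = (20400·0.2000 + 3250·31.00) / 23650 = 104800/23650 = 4.433 mg/L.
After decay, C = 4.433 × e^(−kt) = 4.433 × 0.2019 = 0.8949 mg/L.

0.895 mg/L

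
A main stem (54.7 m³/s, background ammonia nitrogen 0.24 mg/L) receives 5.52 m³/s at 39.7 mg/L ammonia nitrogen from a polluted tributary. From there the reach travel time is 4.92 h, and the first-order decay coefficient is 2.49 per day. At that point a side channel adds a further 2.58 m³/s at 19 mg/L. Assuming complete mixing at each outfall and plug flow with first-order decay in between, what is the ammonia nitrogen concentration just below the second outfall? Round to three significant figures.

3.00 mg/L

Mass balance: C = (54.70·0.2400 + 5.520·39.70) / 60.22 = 232.3/60.22 = 3.857 mg/L; combined flow 60.22 m³/s.
After decay, C = 3.857 × e^(−kt) = 3.857 × 0.6002 = 2.315 mg/L.
Second outfall: C = (60.22·2.315 + 2.580·19.00)/62.80 = 3.001 mg/L.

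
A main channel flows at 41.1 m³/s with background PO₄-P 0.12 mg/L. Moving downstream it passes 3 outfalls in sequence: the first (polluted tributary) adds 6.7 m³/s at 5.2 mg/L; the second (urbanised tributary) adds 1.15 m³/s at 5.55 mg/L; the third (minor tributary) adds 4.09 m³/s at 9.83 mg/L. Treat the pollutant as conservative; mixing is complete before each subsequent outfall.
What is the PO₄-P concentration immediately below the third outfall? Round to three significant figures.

Outfall 1: combined Q = 47.80 m³/s; C = (41.10·0.1200 + 6.700·5.200)/47.80 = 0.8321 mg/L.
Outfall 2: combined Q = 48.95 m³/s; C = (47.80·0.8321 + 1.150·5.550)/48.95 = 0.9429 mg/L.
Outfall 3: combined Q = 53.04 m³/s; C = (48.95·0.9429 + 4.090·9.830)/53.04 = 1.628 mg/L.

1.63 mg/L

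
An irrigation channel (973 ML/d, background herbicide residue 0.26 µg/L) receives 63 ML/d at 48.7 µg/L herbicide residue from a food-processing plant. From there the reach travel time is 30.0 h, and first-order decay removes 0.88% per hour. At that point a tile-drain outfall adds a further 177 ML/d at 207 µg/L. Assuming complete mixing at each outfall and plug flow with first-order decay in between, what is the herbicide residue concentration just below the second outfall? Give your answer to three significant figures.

After mixing, C = (973.0·0.2600 + 63.00·48.70) / 1036 = 3321/1036 = 3.206 µg/L; combined flow 1036 ML/d.
0.88%/h lost → k = −ln(1 − 0.0088) = 0.008839 h⁻¹.
After decay, C = 3.206 × e^(−kt) = 3.206 × 0.7671 = 2.459 µg/L.
Second outfall: C = (1036·2.459 + 177.0·207.0)/1213 = 32.31 µg/L.

32.3 µg/L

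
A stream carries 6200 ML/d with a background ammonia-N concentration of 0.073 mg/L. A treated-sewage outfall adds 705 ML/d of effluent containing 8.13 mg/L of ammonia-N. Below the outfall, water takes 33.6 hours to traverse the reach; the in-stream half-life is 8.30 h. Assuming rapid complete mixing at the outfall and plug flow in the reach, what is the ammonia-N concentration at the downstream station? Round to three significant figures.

0.0541 mg/L

Mass balance: C = (6200·0.07300 + 705.0·8.130) / 6905 = 6184/6905 = 0.8956 mg/L.
Half-life 8.30 h → k = ln 2 / 8.30 = 0.08351 h⁻¹ = 2.004 d⁻¹.
Decay over the reach: 0.8956·exp(−kt) = 0.8956·0.06045 = 0.05414 mg/L.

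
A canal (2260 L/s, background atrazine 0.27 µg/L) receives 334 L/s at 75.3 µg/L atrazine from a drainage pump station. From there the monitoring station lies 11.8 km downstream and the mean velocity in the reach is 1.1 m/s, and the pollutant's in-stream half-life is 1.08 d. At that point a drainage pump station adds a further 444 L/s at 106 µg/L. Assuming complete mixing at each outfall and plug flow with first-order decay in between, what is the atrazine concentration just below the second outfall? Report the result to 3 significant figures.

Mass balance: C = (2260·0.2700 + 334.0·75.30) / 2594 = 25760/2594 = 9.931 µg/L; combined flow 2594 L/s.
Travel time t = 11.8·1000 / 1.1 = 10730 s = 2.980 h.
Half-life 1.08 d → k = ln 2 / 1.08 = 0.6418 d⁻¹.
Decay over the reach: 9.931·exp(−kt) = 9.931·0.9234 = 9.170 µg/L.
At the second outfall, C = (2594·9.170 + 444.0·106.0) / (2594 + 444.0) = 23.32 µg/L.

23.3 µg/L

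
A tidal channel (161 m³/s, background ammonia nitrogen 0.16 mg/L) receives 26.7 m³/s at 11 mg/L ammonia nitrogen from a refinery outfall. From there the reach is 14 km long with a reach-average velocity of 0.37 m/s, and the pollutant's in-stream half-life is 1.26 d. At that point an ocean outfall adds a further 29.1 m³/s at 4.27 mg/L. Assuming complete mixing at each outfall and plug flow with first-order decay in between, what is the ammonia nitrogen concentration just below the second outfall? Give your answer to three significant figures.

1.73 mg/L

Flow-weighted average: C = (161.0·0.1600 + 26.70·11.00) / 187.7 = 319.5/187.7 = 1.702 mg/L; combined flow 187.7 m³/s.
Travel time t = 14·1000 / 0.37 = 37840 s = 10.51 h.
Half-life 1.26 d → k = ln 2 / 1.26 = 0.5501 d⁻¹.
Decay over the reach: 1.702·exp(−kt) = 1.702·0.7859 = 1.338 mg/L.
Second outfall: C = (187.7·1.338 + 29.10·4.270)/216.8 = 1.731 mg/L.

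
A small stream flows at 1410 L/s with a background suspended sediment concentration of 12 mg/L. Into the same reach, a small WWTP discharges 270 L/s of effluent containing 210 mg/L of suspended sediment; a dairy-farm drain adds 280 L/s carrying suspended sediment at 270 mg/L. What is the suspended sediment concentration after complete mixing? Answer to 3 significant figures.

After mixing, C = (1410·12.00 + 270.0·210.0 + 280.0·270.0) / 1960 = 149200/1960 = 76.13 mg/L.

76.1 mg/L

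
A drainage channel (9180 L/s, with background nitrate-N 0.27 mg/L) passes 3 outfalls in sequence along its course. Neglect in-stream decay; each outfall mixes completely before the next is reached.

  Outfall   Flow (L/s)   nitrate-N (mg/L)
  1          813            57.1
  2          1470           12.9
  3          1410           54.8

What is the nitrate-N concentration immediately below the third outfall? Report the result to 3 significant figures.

11.3 mg/L

Outfall 1: combined Q = 9993 L/s; C = (9180·0.2700 + 813.0·57.10)/9993 = 4.894 mg/L.
Outfall 2: combined Q = 11460 L/s; C = (9993·4.894 + 1470·12.90)/11460 = 5.920 mg/L.
Outfall 3: combined Q = 12870 L/s; C = (11460·5.920 + 1410·54.80)/12870 = 11.27 mg/L.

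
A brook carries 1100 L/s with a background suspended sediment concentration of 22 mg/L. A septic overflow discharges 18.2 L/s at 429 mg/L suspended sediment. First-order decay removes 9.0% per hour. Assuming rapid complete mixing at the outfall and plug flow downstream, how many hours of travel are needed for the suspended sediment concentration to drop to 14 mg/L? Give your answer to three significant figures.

Mass balance: C = (1100·22.00 + 18.20·429.0) / 1118 = 32010/1118 = 28.62 mg/L.
9.0%/h lost → k = −ln(1 − 0.09) = 0.09431 h⁻¹.
28.62·exp(−k·t) = 14 → t = ln(28.62/14)/k = 27300 s = 7.583 h.

7.58 h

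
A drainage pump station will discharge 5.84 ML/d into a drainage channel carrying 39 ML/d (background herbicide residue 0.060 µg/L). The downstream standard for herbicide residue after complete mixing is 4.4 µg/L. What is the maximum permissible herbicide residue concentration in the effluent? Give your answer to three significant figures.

At the limit, (Qr·Cr + Qe·Cₑ)/(Qr + Qe) = 4.4:
Cₑ = (44.84·4.4 − 39.00·0.06000) / 5.840 = 33.38 µg/L.

33.4 µg/L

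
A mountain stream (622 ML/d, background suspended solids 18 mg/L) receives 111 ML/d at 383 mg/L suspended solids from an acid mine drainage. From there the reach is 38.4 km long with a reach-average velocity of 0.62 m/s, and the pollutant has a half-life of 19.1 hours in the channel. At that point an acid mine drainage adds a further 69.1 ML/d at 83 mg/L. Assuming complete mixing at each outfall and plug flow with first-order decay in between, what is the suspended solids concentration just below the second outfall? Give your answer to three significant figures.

Flow-weighted average: C = (622.0·18.00 + 111.0·383.0) / 733.0 = 53710/733.0 = 73.27 mg/L; combined flow 733.0 ML/d.
Travel time t = 38.4·1000 / 0.62 = 61940 s = 17.20 h.
Half-life 19.1 h → k = ln 2 / 19.1 = 0.03629 h⁻¹ = 0.8710 d⁻¹.
After decay, C = 73.27 × e^(−kt) = 73.27 × 0.5356 = 39.25 mg/L.
Second outfall: C = (733.0·39.25 + 69.10·83.00)/802.1 = 43.01 mg/L.

43.0 mg/L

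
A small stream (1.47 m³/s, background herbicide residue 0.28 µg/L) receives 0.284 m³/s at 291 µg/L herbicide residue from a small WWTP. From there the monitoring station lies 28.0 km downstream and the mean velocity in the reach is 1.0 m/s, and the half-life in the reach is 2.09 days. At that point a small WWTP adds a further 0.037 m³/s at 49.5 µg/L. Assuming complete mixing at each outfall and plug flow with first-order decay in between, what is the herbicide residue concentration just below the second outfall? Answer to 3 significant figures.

42.7 µg/L

Flow-weighted average: C = (1.470·0.2800 + 0.2840·291.0) / 1.754 = 83.06/1.754 = 47.35 µg/L; combined flow 1.754 m³/s.
Travel time t = 28.0·1000 / 1.0 = 28000 s = 7.778 h.
Half-life 2.09 d → k = ln 2 / 2.09 = 0.3316 d⁻¹.
Applying C = C₀e^(−kt): 47.35 × 0.8981 = 42.53 µg/L.
At the second outfall, C = (1.754·42.53 + 0.03700·49.50) / (1.754 + 0.03700) = 42.67 µg/L.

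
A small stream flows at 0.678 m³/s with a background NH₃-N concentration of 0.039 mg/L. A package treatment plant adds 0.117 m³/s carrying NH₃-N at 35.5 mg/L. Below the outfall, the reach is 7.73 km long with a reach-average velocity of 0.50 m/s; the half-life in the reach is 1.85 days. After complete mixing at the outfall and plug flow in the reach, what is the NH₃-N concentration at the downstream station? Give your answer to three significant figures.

4.92 mg/L

Flow-weighted average: C = (0.6780·0.03900 + 0.1170·35.50) / 0.7950 = 4.180/0.7950 = 5.258 mg/L.
Travel time t = 7.73·1000 / 0.50 = 15460 s = 4.294 h.
Half-life 1.85 d → k = ln 2 / 1.85 = 0.3747 d⁻¹.
First-order decay: C = 5.258·exp(−k·t) = 5.258·0.9352 = 4.917 mg/L.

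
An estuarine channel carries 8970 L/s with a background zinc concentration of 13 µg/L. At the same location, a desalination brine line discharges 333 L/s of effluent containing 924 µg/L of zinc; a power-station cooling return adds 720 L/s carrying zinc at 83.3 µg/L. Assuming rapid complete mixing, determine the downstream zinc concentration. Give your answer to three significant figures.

Mixed concentration C = ΣQC/ΣQ = (8970·13.00 + 333.0·924.0 + 720.0·83.30) / 10020 = 484300/10020 = 48.32 µg/L.

48.3 µg/L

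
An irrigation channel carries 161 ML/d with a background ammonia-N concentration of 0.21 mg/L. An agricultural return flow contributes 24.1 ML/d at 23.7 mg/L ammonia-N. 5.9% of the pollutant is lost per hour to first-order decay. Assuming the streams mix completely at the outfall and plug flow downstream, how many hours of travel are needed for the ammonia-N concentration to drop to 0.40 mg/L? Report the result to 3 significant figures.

After mixing, C = (161.0·0.2100 + 24.10·23.70) / 185.1 = 605.0/185.1 = 3.268 mg/L.
5.9%/h lost → k = −ln(1 − 0.059) = 0.06081 h⁻¹.
3.268·exp(−k·t) = 0.40 → t = ln(3.268/0.40)/k = 124400 s = 34.54 h.

34.5 h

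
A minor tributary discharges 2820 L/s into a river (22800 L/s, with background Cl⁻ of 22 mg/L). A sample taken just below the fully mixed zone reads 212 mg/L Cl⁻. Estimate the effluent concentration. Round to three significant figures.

Mass balance: 22800·22.00 + 2820·Cₑ = 25620·212.0
→ Cₑ = (25620·212.0 − 22800·22.00) / 2820 = 1748 mg/L.

1750 mg/L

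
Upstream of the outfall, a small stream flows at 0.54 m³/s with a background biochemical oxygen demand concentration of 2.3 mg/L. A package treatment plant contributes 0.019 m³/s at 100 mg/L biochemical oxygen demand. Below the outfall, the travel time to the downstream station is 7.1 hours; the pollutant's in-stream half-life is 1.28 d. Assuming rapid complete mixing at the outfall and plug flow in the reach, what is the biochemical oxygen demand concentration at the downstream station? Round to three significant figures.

4.79 mg/L

Mass balance: C = (0.5400·2.300 + 0.01900·100.0) / 0.5590 = 3.142/0.5590 = 5.621 mg/L.
Half-life 1.28 d → k = ln 2 / 1.28 = 0.5415 d⁻¹.
Decay over the reach: 5.621·exp(−kt) = 5.621·0.8520 = 4.789 mg/L.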